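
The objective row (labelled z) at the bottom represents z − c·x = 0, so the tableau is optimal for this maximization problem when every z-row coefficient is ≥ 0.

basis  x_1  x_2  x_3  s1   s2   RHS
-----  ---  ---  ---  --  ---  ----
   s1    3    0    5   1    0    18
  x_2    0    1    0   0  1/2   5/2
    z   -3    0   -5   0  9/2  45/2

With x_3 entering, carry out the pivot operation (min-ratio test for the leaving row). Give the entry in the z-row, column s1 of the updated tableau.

Ratio test on column x_3 — row 1: 18/5 = 18/5; row 2: entry 0 ≤ 0. Minimum is 18/5 at row 1 (s1 leaves); pivot element 5.
Divide row 1 by 5; eliminate column x_3 from the other rows.
z-row update in column s1: 0 − (-5)·(1/5) = 1.

1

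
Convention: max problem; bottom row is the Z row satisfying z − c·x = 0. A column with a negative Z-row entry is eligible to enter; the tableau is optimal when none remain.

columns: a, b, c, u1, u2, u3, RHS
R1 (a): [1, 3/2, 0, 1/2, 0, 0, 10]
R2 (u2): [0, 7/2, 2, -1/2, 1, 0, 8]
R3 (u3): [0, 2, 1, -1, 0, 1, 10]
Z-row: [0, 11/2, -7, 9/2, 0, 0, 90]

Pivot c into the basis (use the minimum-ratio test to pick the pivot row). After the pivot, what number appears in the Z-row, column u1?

11/4

Ratio test on column c — row 1: entry 0 ≤ 0; row 2: 8/2 = 4; row 3: 10/1 = 10. Minimum is 4 at row 2 (u2 leaves); pivot element 2.
Divide row 2 by 2; eliminate column c from the other rows.
Z-row update in column u1: 9/2 − (-7)·(-1/4) = 11/4.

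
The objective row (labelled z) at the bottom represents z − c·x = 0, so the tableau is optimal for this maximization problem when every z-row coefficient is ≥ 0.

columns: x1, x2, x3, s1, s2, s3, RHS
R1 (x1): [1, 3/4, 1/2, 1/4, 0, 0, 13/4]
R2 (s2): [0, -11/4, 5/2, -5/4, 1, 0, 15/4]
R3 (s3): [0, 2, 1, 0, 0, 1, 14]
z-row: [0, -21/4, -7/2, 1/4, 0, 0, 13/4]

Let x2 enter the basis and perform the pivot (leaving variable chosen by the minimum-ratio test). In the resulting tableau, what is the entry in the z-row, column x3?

Ratio test on column x2 — row 1: (13/4)/(3/4) = 13/3; row 2: entry -11/4 ≤ 0; row 3: 14/2 = 7. Minimum is 13/3 at row 1 (x1 leaves); pivot element 3/4.
Divide row 1 by 3/4; eliminate column x2 from the other rows.
z-row update in column x3: -7/2 − (-21/4)·(2/3) = 0.

0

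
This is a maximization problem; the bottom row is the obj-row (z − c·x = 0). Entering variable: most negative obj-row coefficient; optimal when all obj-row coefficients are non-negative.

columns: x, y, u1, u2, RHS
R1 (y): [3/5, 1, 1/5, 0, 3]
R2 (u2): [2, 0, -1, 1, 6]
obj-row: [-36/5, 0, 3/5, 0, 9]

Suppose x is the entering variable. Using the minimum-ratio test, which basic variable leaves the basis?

Column x entries and ratios — y: 3/(3/5) = 5; u2: 6/2 = 3.
Smallest ratio is 3 in the row of u2, so u2 leaves.

u2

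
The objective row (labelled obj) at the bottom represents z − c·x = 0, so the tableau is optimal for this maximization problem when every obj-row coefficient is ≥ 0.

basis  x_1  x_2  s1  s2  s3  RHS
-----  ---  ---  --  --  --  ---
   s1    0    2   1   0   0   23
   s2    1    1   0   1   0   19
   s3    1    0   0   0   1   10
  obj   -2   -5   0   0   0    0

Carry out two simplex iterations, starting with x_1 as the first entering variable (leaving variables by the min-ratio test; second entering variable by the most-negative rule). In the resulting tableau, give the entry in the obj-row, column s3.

Ratio test on column x_1 — row 1: entry 0 ≤ 0; row 2: 19/1 = 19; row 3: 10/1 = 10. Minimum is 10 at row 3 (s3 leaves); pivot element 1.
Divide row 3 by 1; eliminate column x_1 from the other rows.
Second iteration: most negative obj-row entry is -5 in column x_2, so x_2 enters.
Ratio test on column x_2 — row 1: 23/2 = 23/2; row 2: 9/1 = 9; row 3: entry 0 ≤ 0. Minimum is 9 at row 2 (s2 leaves); pivot element 1.
Divide row 2 by 1; eliminate column x_2 from the other rows.
After both pivots, the entry at the obj-row, column s3 is -3.

-3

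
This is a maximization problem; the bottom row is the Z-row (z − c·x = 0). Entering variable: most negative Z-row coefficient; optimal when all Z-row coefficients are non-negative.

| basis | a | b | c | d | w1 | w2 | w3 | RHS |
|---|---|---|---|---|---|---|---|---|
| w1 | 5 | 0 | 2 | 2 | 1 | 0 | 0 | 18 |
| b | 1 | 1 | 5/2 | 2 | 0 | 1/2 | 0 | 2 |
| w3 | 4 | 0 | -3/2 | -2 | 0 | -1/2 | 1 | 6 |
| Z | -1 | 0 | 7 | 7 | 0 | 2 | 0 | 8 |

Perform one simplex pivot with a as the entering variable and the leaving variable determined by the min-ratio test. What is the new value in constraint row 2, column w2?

5/8

Ratio test on column a — row 1: 18/5 = 18/5; row 2: 2/1 = 2; row 3: 6/4 = 3/2. Minimum is 3/2 at row 3 (w3 leaves); pivot element 4.
Divide row 3 by 4; eliminate column a from the other rows.
Row 2 update in column w2: 1/2 − 1·(-1/8) = 5/8.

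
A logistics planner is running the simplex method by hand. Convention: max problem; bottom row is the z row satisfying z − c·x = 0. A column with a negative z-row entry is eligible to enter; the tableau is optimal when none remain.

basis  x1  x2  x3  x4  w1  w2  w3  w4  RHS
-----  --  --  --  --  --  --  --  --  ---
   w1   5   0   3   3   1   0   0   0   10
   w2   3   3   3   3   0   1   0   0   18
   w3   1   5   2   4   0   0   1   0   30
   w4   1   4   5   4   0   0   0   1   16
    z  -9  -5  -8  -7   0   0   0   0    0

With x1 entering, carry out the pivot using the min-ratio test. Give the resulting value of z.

18

Ratio test on column x1 — row 1: 10/5 = 2; row 2: 18/3 = 6; row 3: 30/1 = 30; row 4: 16/1 = 16. Minimum is 2 at row 1 (w1 leaves); pivot element 5.
Pivot on row 1; the z-row RHS becomes 0 − (-9)·2 = 18.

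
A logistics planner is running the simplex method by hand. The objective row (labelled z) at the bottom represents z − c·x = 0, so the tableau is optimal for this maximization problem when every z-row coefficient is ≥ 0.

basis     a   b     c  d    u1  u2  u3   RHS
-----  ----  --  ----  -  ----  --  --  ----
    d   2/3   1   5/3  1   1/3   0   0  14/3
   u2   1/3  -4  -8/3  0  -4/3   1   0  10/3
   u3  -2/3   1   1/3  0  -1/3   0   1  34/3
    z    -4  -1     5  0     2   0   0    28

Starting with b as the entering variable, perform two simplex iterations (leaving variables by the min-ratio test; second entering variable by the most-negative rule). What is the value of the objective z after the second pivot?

Ratio test on column b — row 1: (14/3)/1 = 14/3; row 2: entry -4 ≤ 0; row 3: (34/3)/1 = 34/3. Minimum is 14/3 at row 1 (d leaves); pivot element 1.
Pivot on row 1; the z-row RHS becomes 28 − (-1)·(14/3) = 98/3.
Next entering variable (most negative z-row entry -10/3): a.
Ratio test on column a — row 1: (14/3)/(2/3) = 7; row 2: 22/3 = 22/3; row 3: entry -4/3 ≤ 0. Minimum is 7 at row 1 (b leaves); pivot element 2/3.
After the second pivot the z-row RHS is 98/3 − (-10/3)·7 = 56.

56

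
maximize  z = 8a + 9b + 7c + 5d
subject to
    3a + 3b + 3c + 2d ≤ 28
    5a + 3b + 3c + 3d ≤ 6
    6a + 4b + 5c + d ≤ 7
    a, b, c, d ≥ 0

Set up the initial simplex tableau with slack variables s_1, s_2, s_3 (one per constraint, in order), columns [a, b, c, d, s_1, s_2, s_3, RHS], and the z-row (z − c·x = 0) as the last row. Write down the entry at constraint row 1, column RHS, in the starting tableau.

28

The RHS of constraint 1 is b_1 = 28.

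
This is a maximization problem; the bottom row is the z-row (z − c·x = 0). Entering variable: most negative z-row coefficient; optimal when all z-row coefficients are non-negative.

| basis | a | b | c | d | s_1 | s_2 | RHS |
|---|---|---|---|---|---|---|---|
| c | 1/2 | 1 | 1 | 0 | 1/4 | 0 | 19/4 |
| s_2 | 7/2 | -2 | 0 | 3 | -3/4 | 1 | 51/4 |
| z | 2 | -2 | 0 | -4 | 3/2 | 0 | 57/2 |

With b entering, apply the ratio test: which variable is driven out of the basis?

c

Column b entries and ratios — c: (19/4)/1 = 19/4; s_2: -2 ≤ 0, skip.
Smallest ratio is 19/4 in the row of c, so c leaves.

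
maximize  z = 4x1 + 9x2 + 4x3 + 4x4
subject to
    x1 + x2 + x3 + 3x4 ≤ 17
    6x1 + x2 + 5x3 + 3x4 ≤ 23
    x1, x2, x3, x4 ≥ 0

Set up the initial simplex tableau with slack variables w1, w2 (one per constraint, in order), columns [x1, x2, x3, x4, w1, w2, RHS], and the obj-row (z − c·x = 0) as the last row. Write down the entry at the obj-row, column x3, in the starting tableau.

-4

The obj-row carries the negated objective coefficients: the x3 entry is -4.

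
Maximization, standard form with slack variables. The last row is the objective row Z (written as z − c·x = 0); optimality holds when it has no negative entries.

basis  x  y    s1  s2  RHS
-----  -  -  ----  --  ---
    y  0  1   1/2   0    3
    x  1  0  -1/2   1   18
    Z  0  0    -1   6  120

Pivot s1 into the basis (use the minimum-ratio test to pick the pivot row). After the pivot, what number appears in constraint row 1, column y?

2

Ratio test on column s1 — row 1: 3/(1/2) = 6; row 2: entry -1/2 ≤ 0. Minimum is 6 at row 1 (y leaves); pivot element 1/2.
Divide row 1 by 1/2; eliminate column s1 from the other rows.
In the new row 1, the y entry is the old entry divided by the pivot: 1/(1/2) = 2.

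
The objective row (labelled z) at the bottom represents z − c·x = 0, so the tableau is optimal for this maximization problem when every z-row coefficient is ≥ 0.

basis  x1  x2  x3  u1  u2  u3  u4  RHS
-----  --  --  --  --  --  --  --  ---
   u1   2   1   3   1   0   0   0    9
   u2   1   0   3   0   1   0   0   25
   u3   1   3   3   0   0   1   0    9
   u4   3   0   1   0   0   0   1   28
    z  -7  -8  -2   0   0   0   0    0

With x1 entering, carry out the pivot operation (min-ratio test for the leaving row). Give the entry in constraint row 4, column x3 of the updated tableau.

Ratio test on column x1 — row 1: 9/2 = 9/2; row 2: 25/1 = 25; row 3: 9/1 = 9; row 4: 28/3 = 28/3. Minimum is 9/2 at row 1 (u1 leaves); pivot element 2.
Divide row 1 by 2; eliminate column x1 from the other rows.
Row 4 update in column x3: 1 − 3·(3/2) = -7/2.

-7/2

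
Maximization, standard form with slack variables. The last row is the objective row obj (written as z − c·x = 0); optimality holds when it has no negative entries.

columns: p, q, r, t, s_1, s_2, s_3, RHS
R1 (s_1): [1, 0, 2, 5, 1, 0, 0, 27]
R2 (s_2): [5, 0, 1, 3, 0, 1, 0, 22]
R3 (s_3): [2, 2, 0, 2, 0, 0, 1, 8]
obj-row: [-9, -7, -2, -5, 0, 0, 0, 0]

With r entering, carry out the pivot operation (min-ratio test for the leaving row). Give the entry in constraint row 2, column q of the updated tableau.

0

Ratio test on column r — row 1: 27/2 = 27/2; row 2: 22/1 = 22; row 3: entry 0 ≤ 0. Minimum is 27/2 at row 1 (s_1 leaves); pivot element 2.
Divide row 1 by 2; eliminate column r from the other rows.
Row 2 update in column q: 0 − 1·0 = 0.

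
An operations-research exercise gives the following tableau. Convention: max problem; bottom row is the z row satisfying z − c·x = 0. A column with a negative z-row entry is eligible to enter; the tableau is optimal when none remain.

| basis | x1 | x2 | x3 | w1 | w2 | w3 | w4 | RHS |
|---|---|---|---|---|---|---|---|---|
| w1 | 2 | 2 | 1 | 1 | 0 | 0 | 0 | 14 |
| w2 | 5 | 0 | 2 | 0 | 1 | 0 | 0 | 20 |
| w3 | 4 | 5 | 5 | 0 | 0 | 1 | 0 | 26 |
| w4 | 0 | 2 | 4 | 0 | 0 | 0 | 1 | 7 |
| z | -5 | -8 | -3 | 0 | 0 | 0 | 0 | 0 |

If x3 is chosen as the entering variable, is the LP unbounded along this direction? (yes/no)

Column x3 has positive entries in row(s) 1, 2, 3, 4, so the ratio test bounds it — not unbounded.

no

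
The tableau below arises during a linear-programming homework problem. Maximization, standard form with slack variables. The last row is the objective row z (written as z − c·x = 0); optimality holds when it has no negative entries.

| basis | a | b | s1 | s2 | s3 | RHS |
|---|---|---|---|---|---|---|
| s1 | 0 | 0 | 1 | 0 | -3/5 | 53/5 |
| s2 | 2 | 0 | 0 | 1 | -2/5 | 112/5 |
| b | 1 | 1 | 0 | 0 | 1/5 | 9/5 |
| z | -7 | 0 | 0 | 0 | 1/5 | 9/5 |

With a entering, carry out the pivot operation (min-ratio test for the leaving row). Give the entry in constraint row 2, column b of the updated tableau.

-2

Ratio test on column a — row 1: entry 0 ≤ 0; row 2: (112/5)/2 = 56/5; row 3: (9/5)/1 = 9/5. Minimum is 9/5 at row 3 (b leaves); pivot element 1.
Divide row 3 by 1; eliminate column a from the other rows.
Row 2 update in column b: 0 − 2·1 = -2.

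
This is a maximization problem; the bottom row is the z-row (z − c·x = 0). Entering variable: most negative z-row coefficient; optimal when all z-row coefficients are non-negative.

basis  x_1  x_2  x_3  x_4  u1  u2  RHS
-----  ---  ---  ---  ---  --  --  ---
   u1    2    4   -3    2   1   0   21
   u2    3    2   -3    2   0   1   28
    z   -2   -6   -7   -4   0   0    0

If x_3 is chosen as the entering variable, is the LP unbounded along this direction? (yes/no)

yes

Every constraint-row entry in column x_3 is ≤ 0, so increasing x_3 is unbounded.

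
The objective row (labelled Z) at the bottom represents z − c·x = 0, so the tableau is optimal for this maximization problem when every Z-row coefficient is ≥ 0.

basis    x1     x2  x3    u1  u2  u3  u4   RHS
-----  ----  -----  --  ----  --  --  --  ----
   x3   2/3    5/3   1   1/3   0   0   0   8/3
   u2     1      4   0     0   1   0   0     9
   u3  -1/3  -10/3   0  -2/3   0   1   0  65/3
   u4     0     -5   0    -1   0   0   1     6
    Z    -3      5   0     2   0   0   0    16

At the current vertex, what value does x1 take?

x1 is not in the basis, so in the current basic feasible solution x1 = 0.

0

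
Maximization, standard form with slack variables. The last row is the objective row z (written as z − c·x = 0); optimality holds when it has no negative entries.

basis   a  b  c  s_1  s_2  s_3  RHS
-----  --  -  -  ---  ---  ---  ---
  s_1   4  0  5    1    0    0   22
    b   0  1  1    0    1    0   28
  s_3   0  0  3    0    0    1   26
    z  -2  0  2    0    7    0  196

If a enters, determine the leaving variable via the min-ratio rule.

Column a entries and ratios — s_1: 22/4 = 11/2; b: 0 ≤ 0, skip; s_3: 0 ≤ 0, skip.
Smallest ratio is 11/2 in the row of s_1, so s_1 leaves.

s_1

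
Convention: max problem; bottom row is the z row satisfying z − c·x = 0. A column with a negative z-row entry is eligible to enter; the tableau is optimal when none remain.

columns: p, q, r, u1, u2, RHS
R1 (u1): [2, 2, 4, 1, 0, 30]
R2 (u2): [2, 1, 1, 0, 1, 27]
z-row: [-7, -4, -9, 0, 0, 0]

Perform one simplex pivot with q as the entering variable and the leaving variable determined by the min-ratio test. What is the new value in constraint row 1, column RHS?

Ratio test on column q — row 1: 30/2 = 15; row 2: 27/1 = 27. Minimum is 15 at row 1 (u1 leaves); pivot element 2.
Divide row 1 by 2; eliminate column q from the other rows.
In the new row 1, the RHS entry is the old entry divided by the pivot: 30/2 = 15.

15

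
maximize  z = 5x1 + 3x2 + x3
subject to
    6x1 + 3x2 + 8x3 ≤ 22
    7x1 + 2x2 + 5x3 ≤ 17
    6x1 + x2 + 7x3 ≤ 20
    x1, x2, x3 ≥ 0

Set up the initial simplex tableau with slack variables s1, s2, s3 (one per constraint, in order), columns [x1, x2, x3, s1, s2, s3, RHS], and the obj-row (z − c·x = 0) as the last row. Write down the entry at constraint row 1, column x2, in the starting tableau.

3

Constraint 1 has coefficient 3 on x2.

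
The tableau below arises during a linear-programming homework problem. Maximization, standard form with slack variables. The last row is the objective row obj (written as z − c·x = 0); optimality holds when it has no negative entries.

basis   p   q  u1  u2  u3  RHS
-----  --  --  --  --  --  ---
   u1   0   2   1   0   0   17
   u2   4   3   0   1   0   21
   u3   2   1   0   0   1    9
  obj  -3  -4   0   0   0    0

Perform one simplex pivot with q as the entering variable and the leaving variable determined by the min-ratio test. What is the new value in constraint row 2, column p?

Ratio test on column q — row 1: 17/2 = 17/2; row 2: 21/3 = 7; row 3: 9/1 = 9. Minimum is 7 at row 2 (u2 leaves); pivot element 3.
Divide row 2 by 3; eliminate column q from the other rows.
In the new row 2, the p entry is the old entry divided by the pivot: 4/3 = 4/3.

4/3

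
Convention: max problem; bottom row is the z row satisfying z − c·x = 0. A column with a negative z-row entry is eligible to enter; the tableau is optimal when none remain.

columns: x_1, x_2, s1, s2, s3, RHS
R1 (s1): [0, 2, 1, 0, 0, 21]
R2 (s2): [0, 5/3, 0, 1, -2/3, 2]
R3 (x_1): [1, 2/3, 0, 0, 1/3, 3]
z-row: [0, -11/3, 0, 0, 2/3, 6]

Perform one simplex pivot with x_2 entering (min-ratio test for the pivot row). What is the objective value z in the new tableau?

Ratio test on column x_2 — row 1: 21/2 = 21/2; row 2: 2/(5/3) = 6/5; row 3: 3/(2/3) = 9/2. Minimum is 6/5 at row 2 (s2 leaves); pivot element 5/3.
Pivot on row 2; the z-row RHS becomes 6 − (-11/3)·(6/5) = 52/5.

52/5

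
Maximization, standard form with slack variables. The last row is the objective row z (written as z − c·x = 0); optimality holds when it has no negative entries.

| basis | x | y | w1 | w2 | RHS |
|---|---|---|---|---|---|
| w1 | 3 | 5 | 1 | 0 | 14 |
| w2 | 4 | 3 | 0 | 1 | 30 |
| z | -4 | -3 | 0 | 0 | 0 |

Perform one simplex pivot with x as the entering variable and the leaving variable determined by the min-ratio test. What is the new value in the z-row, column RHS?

Ratio test on column x — row 1: 14/3 = 14/3; row 2: 30/4 = 15/2. Minimum is 14/3 at row 1 (w1 leaves); pivot element 3.
Divide row 1 by 3; eliminate column x from the other rows.
z-row update in column RHS: 0 − (-4)·(14/3) = 56/3.

56/3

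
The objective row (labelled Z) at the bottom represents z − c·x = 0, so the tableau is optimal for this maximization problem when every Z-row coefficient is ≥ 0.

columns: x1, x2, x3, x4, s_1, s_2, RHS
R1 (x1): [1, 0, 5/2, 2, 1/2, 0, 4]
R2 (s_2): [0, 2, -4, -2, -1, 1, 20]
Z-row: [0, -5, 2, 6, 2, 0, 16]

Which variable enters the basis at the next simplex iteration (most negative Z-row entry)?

x2

Negative Z-row entries: x2: -5.
The most negative is -5 in column x2, so x2 enters.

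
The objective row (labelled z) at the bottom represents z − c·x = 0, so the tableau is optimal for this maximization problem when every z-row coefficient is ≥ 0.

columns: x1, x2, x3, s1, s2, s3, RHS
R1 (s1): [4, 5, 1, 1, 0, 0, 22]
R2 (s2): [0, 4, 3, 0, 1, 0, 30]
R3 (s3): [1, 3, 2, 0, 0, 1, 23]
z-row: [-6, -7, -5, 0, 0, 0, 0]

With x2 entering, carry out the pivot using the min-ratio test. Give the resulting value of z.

154/5

Ratio test on column x2 — row 1: 22/5 = 22/5; row 2: 30/4 = 15/2; row 3: 23/3 = 23/3. Minimum is 22/5 at row 1 (s1 leaves); pivot element 5.
Pivot on row 1; the z-row RHS becomes 0 − (-7)·(22/5) = 154/5.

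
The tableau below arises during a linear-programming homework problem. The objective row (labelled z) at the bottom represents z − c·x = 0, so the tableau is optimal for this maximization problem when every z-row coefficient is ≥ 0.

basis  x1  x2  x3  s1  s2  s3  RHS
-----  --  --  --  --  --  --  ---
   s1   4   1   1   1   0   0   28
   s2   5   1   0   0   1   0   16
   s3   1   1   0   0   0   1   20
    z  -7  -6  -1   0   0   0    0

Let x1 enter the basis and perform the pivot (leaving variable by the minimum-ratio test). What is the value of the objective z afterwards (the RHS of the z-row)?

112/5

Ratio test on column x1 — row 1: 28/4 = 7; row 2: 16/5 = 16/5; row 3: 20/1 = 20. Minimum is 16/5 at row 2 (s2 leaves); pivot element 5.
Pivot on row 2; the z-row RHS becomes 0 − (-7)·(16/5) = 112/5.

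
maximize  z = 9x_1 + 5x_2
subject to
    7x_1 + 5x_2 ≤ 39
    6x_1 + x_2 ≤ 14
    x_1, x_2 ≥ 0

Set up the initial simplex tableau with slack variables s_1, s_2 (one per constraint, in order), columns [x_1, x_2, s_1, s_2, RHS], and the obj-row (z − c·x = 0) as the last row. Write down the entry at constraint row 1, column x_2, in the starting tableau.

Constraint 1 has coefficient 5 on x_2.

5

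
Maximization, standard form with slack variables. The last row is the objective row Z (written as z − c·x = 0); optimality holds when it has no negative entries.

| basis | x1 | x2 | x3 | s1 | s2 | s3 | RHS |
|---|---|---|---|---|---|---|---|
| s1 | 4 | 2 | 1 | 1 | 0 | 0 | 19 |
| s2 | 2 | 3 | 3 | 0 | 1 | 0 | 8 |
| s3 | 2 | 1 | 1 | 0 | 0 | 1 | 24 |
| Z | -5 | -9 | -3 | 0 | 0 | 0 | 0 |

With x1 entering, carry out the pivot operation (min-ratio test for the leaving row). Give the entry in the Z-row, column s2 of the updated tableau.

Ratio test on column x1 — row 1: 19/4 = 19/4; row 2: 8/2 = 4; row 3: 24/2 = 12. Minimum is 4 at row 2 (s2 leaves); pivot element 2.
Divide row 2 by 2; eliminate column x1 from the other rows.
Z-row update in column s2: 0 − (-5)·(1/2) = 5/2.

5/2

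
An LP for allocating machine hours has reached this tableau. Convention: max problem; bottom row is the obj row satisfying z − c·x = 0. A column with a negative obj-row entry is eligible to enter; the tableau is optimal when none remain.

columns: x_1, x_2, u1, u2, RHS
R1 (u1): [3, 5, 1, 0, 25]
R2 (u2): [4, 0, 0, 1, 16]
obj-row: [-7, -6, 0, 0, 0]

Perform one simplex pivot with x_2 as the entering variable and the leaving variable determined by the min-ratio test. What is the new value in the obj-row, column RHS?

Ratio test on column x_2 — row 1: 25/5 = 5; row 2: entry 0 ≤ 0. Minimum is 5 at row 1 (u1 leaves); pivot element 5.
Divide row 1 by 5; eliminate column x_2 from the other rows.
obj-row update in column RHS: 0 − (-6)·5 = 30.

30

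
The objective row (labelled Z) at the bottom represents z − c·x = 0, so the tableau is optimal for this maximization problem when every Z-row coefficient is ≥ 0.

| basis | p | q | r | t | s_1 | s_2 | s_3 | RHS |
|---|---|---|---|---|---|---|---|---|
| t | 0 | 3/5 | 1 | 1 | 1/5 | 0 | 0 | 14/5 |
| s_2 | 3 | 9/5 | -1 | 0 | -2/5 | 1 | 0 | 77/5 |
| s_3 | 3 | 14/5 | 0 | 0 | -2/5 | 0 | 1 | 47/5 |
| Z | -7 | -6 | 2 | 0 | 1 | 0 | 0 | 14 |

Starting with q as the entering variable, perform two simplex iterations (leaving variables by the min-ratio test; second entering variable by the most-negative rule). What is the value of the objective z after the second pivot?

539/15

Ratio test on column q — row 1: (14/5)/(3/5) = 14/3; row 2: (77/5)/(9/5) = 77/9; row 3: (47/5)/(14/5) = 47/14. Minimum is 47/14 at row 3 (s_3 leaves); pivot element 14/5.
Pivot on row 3; the Z-row RHS becomes 14 − (-6)·(47/14) = 239/7.
Next entering variable (most negative Z-row entry -4/7): p.
Ratio test on column p — row 1: entry -9/14 ≤ 0; row 2: (131/14)/(15/14) = 131/15; row 3: (47/14)/(15/14) = 47/15. Minimum is 47/15 at row 3 (q leaves); pivot element 15/14.
After the second pivot the Z-row RHS is 239/7 − (-4/7)·(47/15) = 539/15.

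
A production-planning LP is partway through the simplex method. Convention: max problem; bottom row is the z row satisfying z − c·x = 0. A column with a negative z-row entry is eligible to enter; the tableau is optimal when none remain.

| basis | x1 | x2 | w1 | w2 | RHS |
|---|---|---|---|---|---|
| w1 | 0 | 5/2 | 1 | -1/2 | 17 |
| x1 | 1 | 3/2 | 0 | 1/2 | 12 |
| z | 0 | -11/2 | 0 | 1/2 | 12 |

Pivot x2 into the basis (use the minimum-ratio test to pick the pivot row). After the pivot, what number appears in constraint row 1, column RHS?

34/5

Ratio test on column x2 — row 1: 17/(5/2) = 34/5; row 2: 12/(3/2) = 8. Minimum is 34/5 at row 1 (w1 leaves); pivot element 5/2.
Divide row 1 by 5/2; eliminate column x2 from the other rows.
In the new row 1, the RHS entry is the old entry divided by the pivot: 17/(5/2) = 34/5.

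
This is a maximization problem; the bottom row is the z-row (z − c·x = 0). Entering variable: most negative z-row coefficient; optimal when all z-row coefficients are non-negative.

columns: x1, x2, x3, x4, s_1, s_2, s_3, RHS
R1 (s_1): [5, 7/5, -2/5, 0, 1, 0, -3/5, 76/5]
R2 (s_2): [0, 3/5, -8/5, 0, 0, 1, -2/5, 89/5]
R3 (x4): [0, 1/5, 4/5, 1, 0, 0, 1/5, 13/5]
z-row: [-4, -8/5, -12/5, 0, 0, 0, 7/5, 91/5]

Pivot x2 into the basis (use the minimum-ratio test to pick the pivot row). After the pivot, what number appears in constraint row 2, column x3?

Ratio test on column x2 — row 1: (76/5)/(7/5) = 76/7; row 2: (89/5)/(3/5) = 89/3; row 3: (13/5)/(1/5) = 13. Minimum is 76/7 at row 1 (s_1 leaves); pivot element 7/5.
Divide row 1 by 7/5; eliminate column x2 from the other rows.
Row 2 update in column x3: -8/5 − (3/5)·(-2/7) = -10/7.

-10/7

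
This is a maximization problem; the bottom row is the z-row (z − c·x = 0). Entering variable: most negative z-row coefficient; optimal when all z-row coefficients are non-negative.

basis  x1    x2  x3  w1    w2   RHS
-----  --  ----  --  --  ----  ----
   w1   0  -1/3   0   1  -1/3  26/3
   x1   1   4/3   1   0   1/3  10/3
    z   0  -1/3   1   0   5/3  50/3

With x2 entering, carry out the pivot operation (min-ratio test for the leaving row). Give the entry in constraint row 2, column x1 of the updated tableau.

3/4

Ratio test on column x2 — row 1: entry -1/3 ≤ 0; row 2: (10/3)/(4/3) = 5/2. Minimum is 5/2 at row 2 (x1 leaves); pivot element 4/3.
Divide row 2 by 4/3; eliminate column x2 from the other rows.
In the new row 2, the x1 entry is the old entry divided by the pivot: 1/(4/3) = 3/4.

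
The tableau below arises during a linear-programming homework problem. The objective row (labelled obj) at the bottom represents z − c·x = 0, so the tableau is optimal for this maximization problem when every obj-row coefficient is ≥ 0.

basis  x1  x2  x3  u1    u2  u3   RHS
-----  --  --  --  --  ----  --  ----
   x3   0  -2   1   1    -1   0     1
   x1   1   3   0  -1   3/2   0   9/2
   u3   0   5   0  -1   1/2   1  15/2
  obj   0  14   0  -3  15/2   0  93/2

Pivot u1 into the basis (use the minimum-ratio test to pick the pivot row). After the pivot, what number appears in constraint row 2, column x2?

1

Ratio test on column u1 — row 1: 1/1 = 1; row 2: entry -1 ≤ 0; row 3: entry -1 ≤ 0. Minimum is 1 at row 1 (x3 leaves); pivot element 1.
Divide row 1 by 1; eliminate column u1 from the other rows.
Row 2 update in column x2: 3 − (-1)·(-2) = 1.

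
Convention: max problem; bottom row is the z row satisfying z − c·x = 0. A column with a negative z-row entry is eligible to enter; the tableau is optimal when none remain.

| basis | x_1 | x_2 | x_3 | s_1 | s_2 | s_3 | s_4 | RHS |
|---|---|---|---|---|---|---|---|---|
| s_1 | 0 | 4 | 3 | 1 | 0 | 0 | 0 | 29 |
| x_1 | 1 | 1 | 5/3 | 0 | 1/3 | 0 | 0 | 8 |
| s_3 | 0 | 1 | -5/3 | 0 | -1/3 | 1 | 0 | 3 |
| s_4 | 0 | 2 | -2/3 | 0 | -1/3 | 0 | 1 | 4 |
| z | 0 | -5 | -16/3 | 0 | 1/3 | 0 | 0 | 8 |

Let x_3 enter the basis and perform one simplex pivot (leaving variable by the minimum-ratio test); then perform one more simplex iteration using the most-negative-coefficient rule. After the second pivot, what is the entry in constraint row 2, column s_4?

Ratio test on column x_3 — row 1: 29/3 = 29/3; row 2: 8/(5/3) = 24/5; row 3: entry -5/3 ≤ 0; row 4: entry -2/3 ≤ 0. Minimum is 24/5 at row 2 (x_1 leaves); pivot element 5/3.
Divide row 2 by 5/3; eliminate column x_3 from the other rows.
Second iteration: most negative z-row entry is -9/5 in column x_2, so x_2 enters.
Ratio test on column x_2 — row 1: (73/5)/(11/5) = 73/11; row 2: (24/5)/(3/5) = 8; row 3: 11/2 = 11/2; row 4: (36/5)/(12/5) = 3. Minimum is 3 at row 4 (s_4 leaves); pivot element 12/5.
Divide row 4 by 12/5; eliminate column x_2 from the other rows.
After both pivots, the entry at constraint row 2, column s_4 is -1/4.

-1/4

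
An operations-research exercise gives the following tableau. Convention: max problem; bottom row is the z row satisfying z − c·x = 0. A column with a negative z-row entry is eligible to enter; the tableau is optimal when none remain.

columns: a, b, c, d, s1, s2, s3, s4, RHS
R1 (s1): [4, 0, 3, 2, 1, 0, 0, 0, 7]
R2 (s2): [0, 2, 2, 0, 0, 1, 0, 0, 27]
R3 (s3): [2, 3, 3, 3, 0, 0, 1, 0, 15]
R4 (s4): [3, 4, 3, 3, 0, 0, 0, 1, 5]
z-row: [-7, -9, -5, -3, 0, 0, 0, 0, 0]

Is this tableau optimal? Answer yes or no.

The z-row has a negative entry -9 in column b, so it is not optimal.

no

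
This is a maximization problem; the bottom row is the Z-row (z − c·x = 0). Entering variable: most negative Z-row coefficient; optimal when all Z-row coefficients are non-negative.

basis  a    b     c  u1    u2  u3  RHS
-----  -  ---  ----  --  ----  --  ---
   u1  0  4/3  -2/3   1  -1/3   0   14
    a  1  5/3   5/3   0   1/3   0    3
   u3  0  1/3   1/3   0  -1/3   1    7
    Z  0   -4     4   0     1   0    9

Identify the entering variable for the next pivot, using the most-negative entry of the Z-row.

b

Negative Z-row entries: b: -4.
The most negative is -4 in column b, so b enters.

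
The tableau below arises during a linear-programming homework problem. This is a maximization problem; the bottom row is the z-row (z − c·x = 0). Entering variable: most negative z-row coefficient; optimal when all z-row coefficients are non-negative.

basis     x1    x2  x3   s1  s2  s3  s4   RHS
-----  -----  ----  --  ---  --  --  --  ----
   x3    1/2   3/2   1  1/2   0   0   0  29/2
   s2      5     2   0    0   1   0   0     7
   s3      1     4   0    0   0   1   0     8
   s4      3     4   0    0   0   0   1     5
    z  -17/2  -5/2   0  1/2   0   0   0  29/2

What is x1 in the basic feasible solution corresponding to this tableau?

x1 is not in the basis, so in the current basic feasible solution x1 = 0.

0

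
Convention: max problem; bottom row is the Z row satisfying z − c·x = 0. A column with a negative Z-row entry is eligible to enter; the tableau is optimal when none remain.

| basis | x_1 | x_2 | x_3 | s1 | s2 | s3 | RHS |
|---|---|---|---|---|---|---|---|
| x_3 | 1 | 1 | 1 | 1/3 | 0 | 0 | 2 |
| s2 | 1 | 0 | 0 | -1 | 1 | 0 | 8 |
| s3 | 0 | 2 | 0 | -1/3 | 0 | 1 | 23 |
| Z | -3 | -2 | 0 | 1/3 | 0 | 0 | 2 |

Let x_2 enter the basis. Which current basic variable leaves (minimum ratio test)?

Column x_2 entries and ratios — x_3: 2/1 = 2; s2: 0 ≤ 0, skip; s3: 23/2 = 23/2.
Smallest ratio is 2 in the row of x_3, so x_3 leaves.

x_3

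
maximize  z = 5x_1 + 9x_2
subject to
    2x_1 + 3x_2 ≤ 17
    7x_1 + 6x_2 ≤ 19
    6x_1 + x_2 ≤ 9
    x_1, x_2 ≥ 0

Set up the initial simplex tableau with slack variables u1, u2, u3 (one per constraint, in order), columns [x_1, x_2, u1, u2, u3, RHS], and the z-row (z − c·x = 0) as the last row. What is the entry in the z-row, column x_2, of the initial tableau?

-9

The z-row carries the negated objective coefficients: the x_2 entry is -9.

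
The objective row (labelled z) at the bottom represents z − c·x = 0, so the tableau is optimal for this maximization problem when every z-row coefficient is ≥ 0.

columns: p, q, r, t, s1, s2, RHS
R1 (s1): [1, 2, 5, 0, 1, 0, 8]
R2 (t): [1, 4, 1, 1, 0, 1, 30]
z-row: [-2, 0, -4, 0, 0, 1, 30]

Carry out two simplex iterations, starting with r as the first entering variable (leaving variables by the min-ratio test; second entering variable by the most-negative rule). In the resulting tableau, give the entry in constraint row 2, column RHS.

Ratio test on column r — row 1: 8/5 = 8/5; row 2: 30/1 = 30. Minimum is 8/5 at row 1 (s1 leaves); pivot element 5.
Divide row 1 by 5; eliminate column r from the other rows.
Second iteration: most negative z-row entry is -6/5 in column p, so p enters.
Ratio test on column p — row 1: (8/5)/(1/5) = 8; row 2: (142/5)/(4/5) = 71/2. Minimum is 8 at row 1 (r leaves); pivot element 1/5.
Divide row 1 by 1/5; eliminate column p from the other rows.
After both pivots, the entry at constraint row 2, column RHS is 22.

22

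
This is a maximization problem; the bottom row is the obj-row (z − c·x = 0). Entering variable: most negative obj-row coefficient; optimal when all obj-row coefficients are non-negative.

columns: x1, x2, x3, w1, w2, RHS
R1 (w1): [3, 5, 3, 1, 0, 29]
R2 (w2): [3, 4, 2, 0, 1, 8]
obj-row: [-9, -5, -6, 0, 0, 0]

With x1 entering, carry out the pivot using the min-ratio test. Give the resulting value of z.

Ratio test on column x1 — row 1: 29/3 = 29/3; row 2: 8/3 = 8/3. Minimum is 8/3 at row 2 (w2 leaves); pivot element 3.
Pivot on row 2; the obj-row RHS becomes 0 − (-9)·(8/3) = 24.

24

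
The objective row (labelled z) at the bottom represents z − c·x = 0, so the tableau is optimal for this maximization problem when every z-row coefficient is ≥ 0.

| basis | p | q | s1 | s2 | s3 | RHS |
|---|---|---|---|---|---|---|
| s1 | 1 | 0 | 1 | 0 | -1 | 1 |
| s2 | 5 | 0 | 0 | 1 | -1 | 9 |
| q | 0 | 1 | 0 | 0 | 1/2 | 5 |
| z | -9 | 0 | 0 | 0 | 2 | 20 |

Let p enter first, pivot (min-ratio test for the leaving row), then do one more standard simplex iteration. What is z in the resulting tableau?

36

Ratio test on column p — row 1: 1/1 = 1; row 2: 9/5 = 9/5; row 3: entry 0 ≤ 0. Minimum is 1 at row 1 (s1 leaves); pivot element 1.
Pivot on row 1; the z-row RHS becomes 20 − (-9)·1 = 29.
Next entering variable (most negative z-row entry -7): s3.
Ratio test on column s3 — row 1: entry -1 ≤ 0; row 2: 4/4 = 1; row 3: 5/(1/2) = 10. Minimum is 1 at row 2 (s2 leaves); pivot element 4.
After the second pivot the z-row RHS is 29 − (-7)·1 = 36.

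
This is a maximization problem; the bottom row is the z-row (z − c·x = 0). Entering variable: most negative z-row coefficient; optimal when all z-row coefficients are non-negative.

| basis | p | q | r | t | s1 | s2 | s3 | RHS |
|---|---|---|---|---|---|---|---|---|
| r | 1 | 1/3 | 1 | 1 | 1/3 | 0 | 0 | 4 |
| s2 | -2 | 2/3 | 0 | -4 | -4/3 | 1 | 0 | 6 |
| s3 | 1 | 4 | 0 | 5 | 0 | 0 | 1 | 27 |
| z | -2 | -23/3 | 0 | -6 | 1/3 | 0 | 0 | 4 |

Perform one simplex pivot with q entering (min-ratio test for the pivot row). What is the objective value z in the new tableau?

Ratio test on column q — row 1: 4/(1/3) = 12; row 2: 6/(2/3) = 9; row 3: 27/4 = 27/4. Minimum is 27/4 at row 3 (s3 leaves); pivot element 4.
Pivot on row 3; the z-row RHS becomes 4 − (-23/3)·(27/4) = 223/4.

223/4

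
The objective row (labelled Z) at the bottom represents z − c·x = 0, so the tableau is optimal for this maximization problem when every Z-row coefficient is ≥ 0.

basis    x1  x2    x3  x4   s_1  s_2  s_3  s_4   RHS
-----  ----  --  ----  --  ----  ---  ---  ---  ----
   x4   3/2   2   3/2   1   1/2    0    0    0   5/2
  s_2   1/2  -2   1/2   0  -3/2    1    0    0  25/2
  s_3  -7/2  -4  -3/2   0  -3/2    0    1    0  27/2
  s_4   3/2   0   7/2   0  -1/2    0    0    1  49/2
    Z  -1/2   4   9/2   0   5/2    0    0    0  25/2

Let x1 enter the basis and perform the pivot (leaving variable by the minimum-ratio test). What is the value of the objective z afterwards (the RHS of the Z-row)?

40/3

Ratio test on column x1 — row 1: (5/2)/(3/2) = 5/3; row 2: (25/2)/(1/2) = 25; row 3: entry -7/2 ≤ 0; row 4: (49/2)/(3/2) = 49/3. Minimum is 5/3 at row 1 (x4 leaves); pivot element 3/2.
Pivot on row 1; the Z-row RHS becomes 25/2 − (-1/2)·(5/3) = 40/3.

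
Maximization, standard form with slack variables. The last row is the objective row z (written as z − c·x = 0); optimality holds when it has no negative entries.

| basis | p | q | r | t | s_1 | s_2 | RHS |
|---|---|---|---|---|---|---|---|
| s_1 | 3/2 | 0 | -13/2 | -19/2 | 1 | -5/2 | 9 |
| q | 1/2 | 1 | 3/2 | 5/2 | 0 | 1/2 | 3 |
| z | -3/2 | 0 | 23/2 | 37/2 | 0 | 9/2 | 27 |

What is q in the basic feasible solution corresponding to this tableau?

q is basic (row 2); its value is the RHS of that row, 3.

3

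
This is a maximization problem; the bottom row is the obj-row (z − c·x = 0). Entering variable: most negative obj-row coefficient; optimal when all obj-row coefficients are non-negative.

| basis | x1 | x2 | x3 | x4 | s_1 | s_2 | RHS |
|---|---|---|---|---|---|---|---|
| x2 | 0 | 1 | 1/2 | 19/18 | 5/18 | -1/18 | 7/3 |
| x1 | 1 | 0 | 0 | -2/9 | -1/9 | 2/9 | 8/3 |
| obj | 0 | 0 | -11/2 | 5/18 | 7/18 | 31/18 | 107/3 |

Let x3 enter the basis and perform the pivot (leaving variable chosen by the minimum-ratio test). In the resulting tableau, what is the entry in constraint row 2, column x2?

0

Ratio test on column x3 — row 1: (7/3)/(1/2) = 14/3; row 2: entry 0 ≤ 0. Minimum is 14/3 at row 1 (x2 leaves); pivot element 1/2.
Divide row 1 by 1/2; eliminate column x3 from the other rows.
Row 2 update in column x2: 0 − 0·2 = 0.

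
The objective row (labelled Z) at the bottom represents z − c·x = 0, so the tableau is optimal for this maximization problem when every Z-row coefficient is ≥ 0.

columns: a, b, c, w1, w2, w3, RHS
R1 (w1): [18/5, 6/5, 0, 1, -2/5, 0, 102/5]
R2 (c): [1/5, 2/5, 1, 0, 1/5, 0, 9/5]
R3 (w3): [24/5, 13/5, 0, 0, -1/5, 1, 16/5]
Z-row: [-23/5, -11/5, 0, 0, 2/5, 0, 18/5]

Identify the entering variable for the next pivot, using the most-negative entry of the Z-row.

Negative Z-row entries: a: -23/5, b: -11/5.
The most negative is -23/5 in column a, so a enters.

a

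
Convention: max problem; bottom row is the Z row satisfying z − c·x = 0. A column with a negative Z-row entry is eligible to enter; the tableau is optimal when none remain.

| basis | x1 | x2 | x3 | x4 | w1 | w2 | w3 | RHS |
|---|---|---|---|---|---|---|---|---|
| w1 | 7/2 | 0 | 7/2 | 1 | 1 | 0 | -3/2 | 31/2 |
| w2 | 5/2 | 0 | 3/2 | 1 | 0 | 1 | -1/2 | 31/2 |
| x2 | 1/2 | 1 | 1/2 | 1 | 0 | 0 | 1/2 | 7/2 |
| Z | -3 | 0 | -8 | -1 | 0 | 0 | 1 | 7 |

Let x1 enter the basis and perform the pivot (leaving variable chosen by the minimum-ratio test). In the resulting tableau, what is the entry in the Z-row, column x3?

Ratio test on column x1 — row 1: (31/2)/(7/2) = 31/7; row 2: (31/2)/(5/2) = 31/5; row 3: (7/2)/(1/2) = 7. Minimum is 31/7 at row 1 (w1 leaves); pivot element 7/2.
Divide row 1 by 7/2; eliminate column x1 from the other rows.
Z-row update in column x3: -8 − (-3)·1 = -5.

-5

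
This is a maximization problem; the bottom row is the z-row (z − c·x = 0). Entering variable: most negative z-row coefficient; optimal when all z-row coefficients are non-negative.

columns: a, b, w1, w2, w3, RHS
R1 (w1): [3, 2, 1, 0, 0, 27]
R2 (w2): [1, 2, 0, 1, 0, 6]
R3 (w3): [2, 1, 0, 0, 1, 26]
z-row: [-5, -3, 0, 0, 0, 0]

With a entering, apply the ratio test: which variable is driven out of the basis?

w2

Column a entries and ratios — w1: 27/3 = 9; w2: 6/1 = 6; w3: 26/2 = 13.
Smallest ratio is 6 in the row of w2, so w2 leaves.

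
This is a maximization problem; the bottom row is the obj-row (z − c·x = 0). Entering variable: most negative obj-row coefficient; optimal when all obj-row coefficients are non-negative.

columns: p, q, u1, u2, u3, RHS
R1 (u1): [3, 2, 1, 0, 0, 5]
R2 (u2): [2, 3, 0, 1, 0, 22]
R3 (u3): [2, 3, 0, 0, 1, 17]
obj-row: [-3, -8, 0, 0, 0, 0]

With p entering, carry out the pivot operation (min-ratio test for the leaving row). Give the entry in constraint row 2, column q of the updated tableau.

5/3

Ratio test on column p — row 1: 5/3 = 5/3; row 2: 22/2 = 11; row 3: 17/2 = 17/2. Minimum is 5/3 at row 1 (u1 leaves); pivot element 3.
Divide row 1 by 3; eliminate column p from the other rows.
Row 2 update in column q: 3 − 2·(2/3) = 5/3.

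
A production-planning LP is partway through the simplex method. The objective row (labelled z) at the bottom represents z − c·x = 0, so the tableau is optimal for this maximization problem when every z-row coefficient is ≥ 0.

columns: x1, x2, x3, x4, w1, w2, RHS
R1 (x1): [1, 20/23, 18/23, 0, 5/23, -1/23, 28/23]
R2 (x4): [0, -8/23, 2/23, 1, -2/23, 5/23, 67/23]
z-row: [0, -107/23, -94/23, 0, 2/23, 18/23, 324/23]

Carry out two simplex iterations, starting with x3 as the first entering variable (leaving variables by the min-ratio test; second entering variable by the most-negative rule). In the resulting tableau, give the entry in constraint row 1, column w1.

Ratio test on column x3 — row 1: (28/23)/(18/23) = 14/9; row 2: (67/23)/(2/23) = 67/2. Minimum is 14/9 at row 1 (x1 leaves); pivot element 18/23.
Divide row 1 by 18/23; eliminate column x3 from the other rows.
Second iteration: most negative z-row entry is -1/9 in column x2, so x2 enters.
Ratio test on column x2 — row 1: (14/9)/(10/9) = 7/5; row 2: entry -4/9 ≤ 0. Minimum is 7/5 at row 1 (x3 leaves); pivot element 10/9.
Divide row 1 by 10/9; eliminate column x2 from the other rows.
After both pivots, the entry at constraint row 1, column w1 is 1/4.

1/4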